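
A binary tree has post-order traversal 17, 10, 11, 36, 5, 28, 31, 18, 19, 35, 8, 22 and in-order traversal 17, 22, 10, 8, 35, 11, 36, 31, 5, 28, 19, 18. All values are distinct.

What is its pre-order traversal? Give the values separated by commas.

22, 17, 8, 10, 35, 19, 31, 36, 11, 28, 5, 18

The last element of post-order is the root; it splits in-order into left and right subtrees.
Root 22: left subtree has 1 node {17}, right has 10 {10, 8, 35, 11, 36, 31, 5, 28, 19, 18}.
  Root 8: left subtree has 1 node {10}, right has 8 {35, 11, 36, 31, 5, 28, 19, 18}.
    Root 35: left subtree has 0 nodes { }, right has 7 {11, 36, 31, 5, 28, 19, 18}.
      Root 19: left subtree has 5 nodes {11, 36, 31, 5, 28}, right has 1 {18}.
        Root 31: left subtree has 2 nodes {11, 36}, right has 2 {5, 28}.
          Root 36: left subtree has 1 node {11}, right has 0 { }.
          Root 28: left subtree has 1 node {5}, right has 0 { }.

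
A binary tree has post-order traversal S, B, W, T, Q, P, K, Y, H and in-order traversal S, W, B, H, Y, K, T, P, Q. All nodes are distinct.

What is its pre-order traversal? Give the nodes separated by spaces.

The last element of post-order is the root; it splits in-order into left and right subtrees.
Root H: left subtree has 3 nodes {S, W, B}, right has 5 {Y, K, T, P, Q}.
  Root W: left subtree has 1 node {S}, right has 1 {B}.
  Root Y: left subtree has 0 nodes { }, right has 4 {K, T, P, Q}.
    Root K: left subtree has 0 nodes { }, right has 3 {T, P, Q}.
      Root P: left subtree has 1 node {T}, right has 1 {Q}.

H W S B Y K P T Q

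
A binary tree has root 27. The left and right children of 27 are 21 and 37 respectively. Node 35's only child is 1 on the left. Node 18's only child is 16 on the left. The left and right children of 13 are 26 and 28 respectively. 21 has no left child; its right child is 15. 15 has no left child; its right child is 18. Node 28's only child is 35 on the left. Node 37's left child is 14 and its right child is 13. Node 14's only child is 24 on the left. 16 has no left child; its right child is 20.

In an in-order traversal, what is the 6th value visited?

27

In-order visits the left subtree, then the node, then the right subtree.
At 27: go left to 21.
  At 21: no left child.
  Visit 21.
  At 21: go right to 15.
    At 15: no left child.
    Visit 15.
    At 15: go right to 18.
      At 18: go left to 16.
        At 16: no left child.
        Visit 16.
        At 16: go right to 20.
          20 is a leaf — visit 20.
      Visit 18.
      At 18: no right child.
Visit 27.
At 27: go right to 37.
  At 37: go left to 14.
    At 14: go left to 24.
      24 is a leaf — visit 24.
    Visit 14.
    At 14: no right child.
  Visit 37.
  At 37: go right to 13.
    At 13: go left to 26.
      26 is a leaf — visit 26.
    Visit 13.
    At 13: go right to 28.
      At 28: go left to 35.
        At 35: go left to 1.
          1 is a leaf — visit 1.
        Visit 35.
        At 35: no right child.
      Visit 28.
      At 28: no right child.
Full in-order sequence: 21, 15, 16, 20, 18, 27, 24, 14, 37, 26, 13, 1, 35, 28.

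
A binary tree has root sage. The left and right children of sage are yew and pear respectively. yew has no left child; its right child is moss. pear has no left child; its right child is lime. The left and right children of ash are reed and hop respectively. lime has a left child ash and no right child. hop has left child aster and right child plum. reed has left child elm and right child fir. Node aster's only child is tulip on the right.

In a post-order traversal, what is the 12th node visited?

Post-order visits the left subtree, then the right subtree, then the node.
At sage: go left to yew.
  At yew: no left child.
  At yew: go right to moss.
    moss is a leaf — visit moss.
  Visit yew.
At sage: go right to pear.
  At pear: no left child.
  At pear: go right to lime.
    At lime: go left to ash.
      At ash: go left to reed.
        At reed: go left to elm.
          elm is a leaf — visit elm.
        At reed: go right to fir.
          fir is a leaf — visit fir.
        Visit reed.
      At ash: go right to hop.
        At hop: go left to aster.
          At aster: no left child.
          At aster: go right to tulip.
            tulip is a leaf — visit tulip.
          Visit aster.
        At hop: go right to plum.
          plum is a leaf — visit plum.
        Visit hop.
      Visit ash.
    At lime: no right child.
    Visit lime.
  Visit pear.
Visit sage.
Full post-order sequence: moss, yew, elm, fir, reed, tulip, aster, plum, hop, ash, lime, pear, sage.

pear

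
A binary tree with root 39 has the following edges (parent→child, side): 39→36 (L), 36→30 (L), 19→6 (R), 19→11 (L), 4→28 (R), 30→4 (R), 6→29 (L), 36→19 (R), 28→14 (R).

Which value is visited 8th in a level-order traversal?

Level-order visits nodes level by level from the root, left to right within each level.
Level 0: 39
Level 1: 36
Level 2: 30, 19
Level 3: 4, 11, 6
Level 4: 28, 29
Level 5: 14
Full level-order sequence: 39, 36, 30, 19, 4, 11, 6, 28, 29, 14.

28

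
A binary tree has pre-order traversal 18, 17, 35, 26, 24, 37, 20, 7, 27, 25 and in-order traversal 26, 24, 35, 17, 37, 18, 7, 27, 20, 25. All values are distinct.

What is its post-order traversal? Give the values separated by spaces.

24 26 35 37 17 27 7 25 20 18

The first element of pre-order is the root; it splits in-order into left and right subtrees.
Root 18: left subtree has 5 nodes {26, 24, 35, 17, 37}, right has 4 {7, 27, 20, 25}.
  Root 17: left subtree has 3 nodes {26, 24, 35}, right has 1 {37}.
    Root 35: left subtree has 2 nodes {26, 24}, right has 0 { }.
      Root 26: left subtree has 0 nodes { }, right has 1 {24}.
  Root 20: left subtree has 2 nodes {7, 27}, right has 1 {25}.
    Root 7: left subtree has 0 nodes { }, right has 1 {27}.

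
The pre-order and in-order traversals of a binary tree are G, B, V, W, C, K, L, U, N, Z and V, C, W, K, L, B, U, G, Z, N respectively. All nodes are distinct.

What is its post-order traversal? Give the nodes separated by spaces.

The first element of pre-order is the root; it splits in-order into left and right subtrees.
Root G: left subtree has 7 nodes {V, C, W, K, L, B, U}, right has 2 {Z, N}.
  Root B: left subtree has 5 nodes {V, C, W, K, L}, right has 1 {U}.
    Root V: left subtree has 0 nodes { }, right has 4 {C, W, K, L}.
      Root W: left subtree has 1 node {C}, right has 2 {K, L}.
        Root K: left subtree has 0 nodes { }, right has 1 {L}.
  Root N: left subtree has 1 node {Z}, right has 0 { }.

C L K W V U B Z N G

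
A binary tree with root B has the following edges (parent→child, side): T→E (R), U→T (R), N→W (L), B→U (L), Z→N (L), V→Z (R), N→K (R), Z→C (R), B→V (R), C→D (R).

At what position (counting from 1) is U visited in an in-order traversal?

In-order visits the left subtree, then the node, then the right subtree.
At B: go left to U.
  At U: no left child.
  Visit U.
  At U: go right to T.
    At T: no left child.
    Visit T.
    At T: go right to E.
      E is a leaf — visit E.
Visit B.
At B: go right to V.
  At V: no left child.
  Visit V.
  At V: go right to Z.
    At Z: go left to N.
      At N: go left to W.
        W is a leaf — visit W.
      Visit N.
      At N: go right to K.
        K is a leaf — visit K.
    Visit Z.
    At Z: go right to C.
      At C: no left child.
      Visit C.
      At C: go right to D.
        D is a leaf — visit D.
Full in-order sequence: U, T, E, B, V, W, N, K, Z, C, D.

1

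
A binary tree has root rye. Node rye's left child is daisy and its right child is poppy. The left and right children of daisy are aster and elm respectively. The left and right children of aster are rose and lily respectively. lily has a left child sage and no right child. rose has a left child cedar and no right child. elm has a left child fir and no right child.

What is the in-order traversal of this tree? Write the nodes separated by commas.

cedar, rose, aster, sage, lily, daisy, fir, elm, rye, poppy

In-order visits the left subtree, then the node, then the right subtree.
At rye: go left to daisy.
  At daisy: go left to aster.
    At aster: go left to rose.
      At rose: go left to cedar.
        cedar is a leaf — visit cedar.
      Visit rose.
      At rose: no right child.
    Visit aster.
    At aster: go right to lily.
      At lily: go left to sage.
        sage is a leaf — visit sage.
      Visit lily.
      At lily: no right child.
  Visit daisy.
  At daisy: go right to elm.
    At elm: go left to fir.
      fir is a leaf — visit fir.
    Visit elm.
    At elm: no right child.
Visit rye.
At rye: go right to poppy.
  poppy is a leaf — visit poppy.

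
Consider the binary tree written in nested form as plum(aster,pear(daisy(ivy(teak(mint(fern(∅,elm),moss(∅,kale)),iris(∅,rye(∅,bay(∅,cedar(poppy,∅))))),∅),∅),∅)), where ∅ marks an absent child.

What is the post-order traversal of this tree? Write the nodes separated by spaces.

aster elm fern kale moss mint poppy cedar bay rye iris teak ivy daisy pear plum

Post-order visits the left subtree, then the right subtree, then the node.
At plum: go left to aster.
  aster is a leaf — visit aster.
At plum: go right to pear.
  At pear: go left to daisy.
    At daisy: go left to ivy.
      At ivy: go left to teak.
        At teak: go left to mint.
          At mint: go left to fern.
            At fern: no left child.
            At fern: go right to elm.
              elm is a leaf — visit elm.
            Visit fern.
          At mint: go right to moss.
            At moss: no left child.
            At moss: go right to kale.
              kale is a leaf — visit kale.
            Visit moss.
          Visit mint.
        At teak: go right to iris.
          At iris: no left child.
          At iris: go right to rye.
            At rye: no left child.
            At rye: go right to bay.
              At bay: no left child.
              At bay: go right to cedar.
                At cedar: go left to poppy.
                  poppy is a leaf — visit poppy.
                At cedar: no right child.
                Visit cedar.
              Visit bay.
            Visit rye.
          Visit iris.
        Visit teak.
      At ivy: no right child.
      Visit ivy.
    At daisy: no right child.
    Visit daisy.
  At pear: no right child.
  Visit pear.
Visit plum.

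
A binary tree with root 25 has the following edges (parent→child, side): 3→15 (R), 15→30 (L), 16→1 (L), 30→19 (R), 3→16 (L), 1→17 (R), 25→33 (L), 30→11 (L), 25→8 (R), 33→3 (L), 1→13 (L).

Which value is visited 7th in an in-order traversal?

30

In-order visits the left subtree, then the node, then the right subtree.
At 25: go left to 33.
  At 33: go left to 3.
    At 3: go left to 16.
      At 16: go left to 1.
        At 1: go left to 13.
          13 is a leaf — visit 13.
        Visit 1.
        At 1: go right to 17.
          17 is a leaf — visit 17.
      Visit 16.
      At 16: no right child.
    Visit 3.
    At 3: go right to 15.
      At 15: go left to 30.
        At 30: go left to 11.
          11 is a leaf — visit 11.
        Visit 30.
        At 30: go right to 19.
          19 is a leaf — visit 19.
      Visit 15.
      At 15: no right child.
  Visit 33.
  At 33: no right child.
Visit 25.
At 25: go right to 8.
  8 is a leaf — visit 8.
Full in-order sequence: 13, 1, 17, 16, 3, 11, 30, 19, 15, 33, 25, 8.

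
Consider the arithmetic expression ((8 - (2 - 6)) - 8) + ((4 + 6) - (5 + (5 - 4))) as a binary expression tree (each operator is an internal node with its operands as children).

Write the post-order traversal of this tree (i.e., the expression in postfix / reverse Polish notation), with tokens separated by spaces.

Post-order on an expression tree gives postfix notation: for each operator, emit left operand, right operand, then the operator.

8 2 6 - - 8 - 4 6 + 5 5 4 - + - +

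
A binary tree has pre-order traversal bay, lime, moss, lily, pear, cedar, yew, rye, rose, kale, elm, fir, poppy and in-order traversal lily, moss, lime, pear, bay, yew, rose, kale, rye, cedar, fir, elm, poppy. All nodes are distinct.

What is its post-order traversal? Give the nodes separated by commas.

The first element of pre-order is the root; it splits in-order into left and right subtrees.
Root bay: left subtree has 4 nodes {lily, moss, lime, pear}, right has 8 {yew, rose, kale, rye, cedar, fir, elm, poppy}.
  Root lime: left subtree has 2 nodes {lily, moss}, right has 1 {pear}.
    Root moss: left subtree has 1 node {lily}, right has 0 { }.
  Root cedar: left subtree has 4 nodes {yew, rose, kale, rye}, right has 3 {fir, elm, poppy}.
    Root yew: left subtree has 0 nodes { }, right has 3 {rose, kale, rye}.
      Root rye: left subtree has 2 nodes {rose, kale}, right has 0 { }.
        Root rose: left subtree has 0 nodes { }, right has 1 {kale}.
    Root elm: left subtree has 1 node {fir}, right has 1 {poppy}.

lily, moss, pear, lime, kale, rose, rye, yew, fir, poppy, elm, cedar, bay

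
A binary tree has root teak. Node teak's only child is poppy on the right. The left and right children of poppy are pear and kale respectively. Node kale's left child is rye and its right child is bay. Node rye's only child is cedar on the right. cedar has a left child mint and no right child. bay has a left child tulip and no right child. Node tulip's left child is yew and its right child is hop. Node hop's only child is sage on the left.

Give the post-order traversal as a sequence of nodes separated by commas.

Post-order visits the left subtree, then the right subtree, then the node.
At teak: no left child.
At teak: go right to poppy.
  At poppy: go left to pear.
    pear is a leaf — visit pear.
  At poppy: go right to kale.
    At kale: go left to rye.
      At rye: no left child.
      At rye: go right to cedar.
        At cedar: go left to mint.
          mint is a leaf — visit mint.
        At cedar: no right child.
        Visit cedar.
      Visit rye.
    At kale: go right to bay.
      At bay: go left to tulip.
        At tulip: go left to yew.
          yew is a leaf — visit yew.
        At tulip: go right to hop.
          At hop: go left to sage.
            sage is a leaf — visit sage.
          At hop: no right child.
          Visit hop.
        Visit tulip.
      At bay: no right child.
      Visit bay.
    Visit kale.
  Visit poppy.
Visit teak.

pear, mint, cedar, rye, yew, sage, hop, tulip, bay, kale, poppy, teak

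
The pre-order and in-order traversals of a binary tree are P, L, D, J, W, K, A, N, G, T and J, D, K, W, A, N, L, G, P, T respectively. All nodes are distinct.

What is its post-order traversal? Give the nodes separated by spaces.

The first element of pre-order is the root; it splits in-order into left and right subtrees.
Root P: left subtree has 8 nodes {J, D, K, W, A, N, L, G}, right has 1 {T}.
  Root L: left subtree has 6 nodes {J, D, K, W, A, N}, right has 1 {G}.
    Root D: left subtree has 1 node {J}, right has 4 {K, W, A, N}.
      Root W: left subtree has 1 node {K}, right has 2 {A, N}.
        Root A: left subtree has 0 nodes { }, right has 1 {N}.

J K N A W D G L T P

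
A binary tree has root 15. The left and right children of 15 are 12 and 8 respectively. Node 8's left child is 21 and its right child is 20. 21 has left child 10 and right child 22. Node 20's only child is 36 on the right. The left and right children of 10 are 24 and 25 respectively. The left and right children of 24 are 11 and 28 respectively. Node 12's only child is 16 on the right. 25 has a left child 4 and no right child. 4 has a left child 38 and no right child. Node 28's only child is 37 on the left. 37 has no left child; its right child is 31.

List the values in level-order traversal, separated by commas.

Level-order visits nodes level by level from the root, left to right within each level.
Level 0: 15
Level 1: 12, 8
Level 2: 16, 21, 20
Level 3: 10, 22, 36
Level 4: 24, 25
Level 5: 11, 28, 4
Level 6: 37, 38
Level 7: 31

15, 12, 8, 16, 21, 20, 10, 22, 36, 24, 25, 11, 28, 4, 37, 38, 31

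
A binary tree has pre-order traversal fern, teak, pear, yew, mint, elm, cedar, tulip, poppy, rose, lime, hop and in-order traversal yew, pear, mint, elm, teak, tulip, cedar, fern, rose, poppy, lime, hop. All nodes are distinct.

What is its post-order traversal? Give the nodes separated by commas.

yew, elm, mint, pear, tulip, cedar, teak, rose, hop, lime, poppy, fern

The first element of pre-order is the root; it splits in-order into left and right subtrees.
Root fern: left subtree has 7 nodes {yew, pear, mint, elm, teak, tulip, cedar}, right has 4 {rose, poppy, lime, hop}.
  Root teak: left subtree has 4 nodes {yew, pear, mint, elm}, right has 2 {tulip, cedar}.
    Root pear: left subtree has 1 node {yew}, right has 2 {mint, elm}.
      Root mint: left subtree has 0 nodes { }, right has 1 {elm}.
    Root cedar: left subtree has 1 node {tulip}, right has 0 { }.
  Root poppy: left subtree has 1 node {rose}, right has 2 {lime, hop}.
    Root lime: left subtree has 0 nodes { }, right has 1 {hop}.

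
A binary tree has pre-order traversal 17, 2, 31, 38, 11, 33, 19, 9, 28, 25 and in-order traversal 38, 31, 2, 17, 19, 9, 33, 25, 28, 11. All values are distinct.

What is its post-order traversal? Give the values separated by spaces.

38 31 2 9 19 25 28 33 11 17

The first element of pre-order is the root; it splits in-order into left and right subtrees.
Root 17: left subtree has 3 nodes {38, 31, 2}, right has 6 {19, 9, 33, 25, 28, 11}.
  Root 2: left subtree has 2 nodes {38, 31}, right has 0 { }.
    Root 31: left subtree has 1 node {38}, right has 0 { }.
  Root 11: left subtree has 5 nodes {19, 9, 33, 25, 28}, right has 0 { }.
    Root 33: left subtree has 2 nodes {19, 9}, right has 2 {25, 28}.
      Root 19: left subtree has 0 nodes { }, right has 1 {9}.
      Root 28: left subtree has 1 node {25}, right has 0 { }.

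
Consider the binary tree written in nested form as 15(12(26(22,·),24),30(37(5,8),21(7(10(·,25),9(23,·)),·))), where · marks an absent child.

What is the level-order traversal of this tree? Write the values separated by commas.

15, 12, 30, 26, 24, 37, 21, 22, 5, 8, 7, 10, 9, 25, 23

Level-order visits nodes level by level from the root, left to right within each level.
Level 0: 15
Level 1: 12, 30
Level 2: 26, 24, 37, 21
Level 3: 22, 5, 8, 7
Level 4: 10, 9
Level 5: 25, 23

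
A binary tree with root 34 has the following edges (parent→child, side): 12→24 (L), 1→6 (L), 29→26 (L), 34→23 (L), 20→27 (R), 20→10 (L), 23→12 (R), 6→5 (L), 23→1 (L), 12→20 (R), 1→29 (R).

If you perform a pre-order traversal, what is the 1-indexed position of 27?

12

Pre-order visits the node, then its left subtree, then its right subtree.
Visit 34.
At 34: go left to 23.
  Visit 23.
  At 23: go left to 1.
    Visit 1.
    At 1: go left to 6.
      Visit 6.
      At 6: go left to 5.
        5 is a leaf — visit 5.
      At 6: no right child.
    At 1: go right to 29.
      Visit 29.
      At 29: go left to 26.
        26 is a leaf — visit 26.
      At 29: no right child.
  At 23: go right to 12.
    Visit 12.
    At 12: go left to 24.
      24 is a leaf — visit 24.
    At 12: go right to 20.
      Visit 20.
      At 20: go left to 10.
        10 is a leaf — visit 10.
      At 20: go right to 27.
        27 is a leaf — visit 27.
At 34: no right child.
Full pre-order sequence: 34, 23, 1, 6, 5, 29, 26, 12, 24, 20, 10, 27.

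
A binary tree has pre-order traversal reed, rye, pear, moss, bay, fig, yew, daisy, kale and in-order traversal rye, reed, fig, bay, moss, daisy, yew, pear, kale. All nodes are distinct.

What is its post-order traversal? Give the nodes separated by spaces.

The first element of pre-order is the root; it splits in-order into left and right subtrees.
Root reed: left subtree has 1 node {rye}, right has 7 {fig, bay, moss, daisy, yew, pear, kale}.
  Root pear: left subtree has 5 nodes {fig, bay, moss, daisy, yew}, right has 1 {kale}.
    Root moss: left subtree has 2 nodes {fig, bay}, right has 2 {daisy, yew}.
      Root bay: left subtree has 1 node {fig}, right has 0 { }.
      Root yew: left subtree has 1 node {daisy}, right has 0 { }.

rye fig bay daisy yew moss kale pear reed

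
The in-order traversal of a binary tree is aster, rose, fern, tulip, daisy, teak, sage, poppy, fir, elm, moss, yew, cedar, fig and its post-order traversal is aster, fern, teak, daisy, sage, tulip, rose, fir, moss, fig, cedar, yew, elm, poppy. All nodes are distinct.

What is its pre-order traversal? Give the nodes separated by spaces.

poppy rose aster tulip fern sage daisy teak elm fir yew moss cedar fig

The last element of post-order is the root; it splits in-order into left and right subtrees.
Root poppy: left subtree has 7 nodes {aster, rose, fern, tulip, daisy, teak, sage}, right has 6 {fir, elm, moss, yew, cedar, fig}.
  Root rose: left subtree has 1 node {aster}, right has 5 {fern, tulip, daisy, teak, sage}.
    Root tulip: left subtree has 1 node {fern}, right has 3 {daisy, teak, sage}.
      Root sage: left subtree has 2 nodes {daisy, teak}, right has 0 { }.
        Root daisy: left subtree has 0 nodes { }, right has 1 {teak}.
  Root elm: left subtree has 1 node {fir}, right has 4 {moss, yew, cedar, fig}.
    Root yew: left subtree has 1 node {moss}, right has 2 {cedar, fig}.
      Root cedar: left subtree has 0 nodes { }, right has 1 {fig}.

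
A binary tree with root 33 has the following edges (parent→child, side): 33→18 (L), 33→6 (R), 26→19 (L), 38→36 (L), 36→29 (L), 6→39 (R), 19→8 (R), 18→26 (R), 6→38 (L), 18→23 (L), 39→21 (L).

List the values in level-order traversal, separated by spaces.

Level-order visits nodes level by level from the root, left to right within each level.
Level 0: 33
Level 1: 18, 6
Level 2: 23, 26, 38, 39
Level 3: 19, 36, 21
Level 4: 8, 29

33 18 6 23 26 38 39 19 36 21 8 29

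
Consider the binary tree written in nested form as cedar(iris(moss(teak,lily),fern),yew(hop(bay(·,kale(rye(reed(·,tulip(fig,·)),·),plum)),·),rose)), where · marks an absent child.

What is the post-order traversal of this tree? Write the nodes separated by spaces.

teak lily moss fern iris fig tulip reed rye plum kale bay hop rose yew cedar

Post-order visits the left subtree, then the right subtree, then the node.
At cedar: go left to iris.
  At iris: go left to moss.
    At moss: go left to teak.
      teak is a leaf — visit teak.
    At moss: go right to lily.
      lily is a leaf — visit lily.
    Visit moss.
  At iris: go right to fern.
    fern is a leaf — visit fern.
  Visit iris.
At cedar: go right to yew.
  At yew: go left to hop.
    At hop: go left to bay.
      At bay: no left child.
      At bay: go right to kale.
        At kale: go left to rye.
          At rye: go left to reed.
            At reed: no left child.
            At reed: go right to tulip.
              At tulip: go left to fig.
                fig is a leaf — visit fig.
              At tulip: no right child.
              Visit tulip.
            Visit reed.
          At rye: no right child.
          Visit rye.
        At kale: go right to plum.
          plum is a leaf — visit plum.
        Visit kale.
      Visit bay.
    At hop: no right child.
    Visit hop.
  At yew: go right to rose.
    rose is a leaf — visit rose.
  Visit yew.
Visit cedar.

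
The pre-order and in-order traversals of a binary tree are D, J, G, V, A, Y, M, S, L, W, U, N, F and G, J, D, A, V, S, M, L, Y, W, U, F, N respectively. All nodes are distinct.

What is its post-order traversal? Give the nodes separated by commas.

G, J, A, S, L, M, F, N, U, W, Y, V, D

The first element of pre-order is the root; it splits in-order into left and right subtrees.
Root D: left subtree has 2 nodes {G, J}, right has 10 {A, V, S, M, L, Y, W, U, F, N}.
  Root J: left subtree has 1 node {G}, right has 0 { }.
  Root V: left subtree has 1 node {A}, right has 8 {S, M, L, Y, W, U, F, N}.
    Root Y: left subtree has 3 nodes {S, M, L}, right has 4 {W, U, F, N}.
      Root M: left subtree has 1 node {S}, right has 1 {L}.
      Root W: left subtree has 0 nodes { }, right has 3 {U, F, N}.
        Root U: left subtree has 0 nodes { }, right has 2 {F, N}.
          Root N: left subtree has 1 node {F}, right has 0 { }.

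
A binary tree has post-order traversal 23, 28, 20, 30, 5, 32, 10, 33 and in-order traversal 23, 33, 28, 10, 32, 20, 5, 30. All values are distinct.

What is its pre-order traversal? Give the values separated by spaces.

33 23 10 28 32 5 20 30

The last element of post-order is the root; it splits in-order into left and right subtrees.
Root 33: left subtree has 1 node {23}, right has 6 {28, 10, 32, 20, 5, 30}.
  Root 10: left subtree has 1 node {28}, right has 4 {32, 20, 5, 30}.
    Root 32: left subtree has 0 nodes { }, right has 3 {20, 5, 30}.
      Root 5: left subtree has 1 node {20}, right has 1 {30}.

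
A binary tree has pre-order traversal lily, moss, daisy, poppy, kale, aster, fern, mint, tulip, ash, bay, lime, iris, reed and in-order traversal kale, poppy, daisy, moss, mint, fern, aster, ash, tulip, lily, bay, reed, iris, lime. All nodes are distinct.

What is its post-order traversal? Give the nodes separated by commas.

kale, poppy, daisy, mint, fern, ash, tulip, aster, moss, reed, iris, lime, bay, lily

The first element of pre-order is the root; it splits in-order into left and right subtrees.
Root lily: left subtree has 9 nodes {kale, poppy, daisy, moss, mint, fern, aster, ash, tulip}, right has 4 {bay, reed, iris, lime}.
  Root moss: left subtree has 3 nodes {kale, poppy, daisy}, right has 5 {mint, fern, aster, ash, tulip}.
    Root daisy: left subtree has 2 nodes {kale, poppy}, right has 0 { }.
      Root poppy: left subtree has 1 node {kale}, right has 0 { }.
    Root aster: left subtree has 2 nodes {mint, fern}, right has 2 {ash, tulip}.
      Root fern: left subtree has 1 node {mint}, right has 0 { }.
      Root tulip: left subtree has 1 node {ash}, right has 0 { }.
  Root bay: left subtree has 0 nodes { }, right has 3 {reed, iris, lime}.
    Root lime: left subtree has 2 nodes {reed, iris}, right has 0 { }.
      Root iris: left subtree has 1 node {reed}, right has 0 { }.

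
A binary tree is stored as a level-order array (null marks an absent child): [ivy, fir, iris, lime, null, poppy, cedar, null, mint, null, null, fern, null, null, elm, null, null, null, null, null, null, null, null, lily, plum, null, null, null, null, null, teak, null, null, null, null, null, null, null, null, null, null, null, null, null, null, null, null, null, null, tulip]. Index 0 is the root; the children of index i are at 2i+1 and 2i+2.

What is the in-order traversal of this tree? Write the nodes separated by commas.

lime, mint, fir, ivy, lily, fern, tulip, plum, poppy, iris, cedar, elm, teak

In-order visits the left subtree, then the node, then the right subtree.
At ivy: go left to fir.
  At fir: go left to lime.
    At lime: no left child.
    Visit lime.
    At lime: go right to mint.
      mint is a leaf — visit mint.
  Visit fir.
  At fir: no right child.
Visit ivy.
At ivy: go right to iris.
  At iris: go left to poppy.
    At poppy: go left to fern.
      At fern: go left to lily.
        lily is a leaf — visit lily.
      Visit fern.
      At fern: go right to plum.
        At plum: go left to tulip.
          tulip is a leaf — visit tulip.
        Visit plum.
        At plum: no right child.
    Visit poppy.
    At poppy: no right child.
  Visit iris.
  At iris: go right to cedar.
    At cedar: no left child.
    Visit cedar.
    At cedar: go right to elm.
      At elm: no left child.
      Visit elm.
      At elm: go right to teak.
        teak is a leaf — visit teak.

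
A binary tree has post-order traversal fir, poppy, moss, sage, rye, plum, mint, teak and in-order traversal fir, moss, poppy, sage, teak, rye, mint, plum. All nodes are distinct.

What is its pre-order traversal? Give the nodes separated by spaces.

teak sage moss fir poppy mint rye plum

The last element of post-order is the root; it splits in-order into left and right subtrees.
Root teak: left subtree has 4 nodes {fir, moss, poppy, sage}, right has 3 {rye, mint, plum}.
  Root sage: left subtree has 3 nodes {fir, moss, poppy}, right has 0 { }.
    Root moss: left subtree has 1 node {fir}, right has 1 {poppy}.
  Root mint: left subtree has 1 node {rye}, right has 1 {plum}.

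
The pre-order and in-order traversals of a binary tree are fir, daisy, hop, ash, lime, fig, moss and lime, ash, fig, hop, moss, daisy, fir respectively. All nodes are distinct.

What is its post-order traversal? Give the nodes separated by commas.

lime, fig, ash, moss, hop, daisy, fir

The first element of pre-order is the root; it splits in-order into left and right subtrees.
Root fir: left subtree has 6 nodes {lime, ash, fig, hop, moss, daisy}, right has 0 { }.
  Root daisy: left subtree has 5 nodes {lime, ash, fig, hop, moss}, right has 0 { }.
    Root hop: left subtree has 3 nodes {lime, ash, fig}, right has 1 {moss}.
      Root ash: left subtree has 1 node {lime}, right has 1 {fig}.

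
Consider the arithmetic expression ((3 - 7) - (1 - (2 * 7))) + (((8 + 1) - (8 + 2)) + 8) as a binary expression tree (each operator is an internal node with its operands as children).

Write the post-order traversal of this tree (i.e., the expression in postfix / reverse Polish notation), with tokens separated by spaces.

Post-order on an expression tree gives postfix notation: for each operator, emit left operand, right operand, then the operator.

3 7 - 1 2 7 * - - 8 1 + 8 2 + - 8 + +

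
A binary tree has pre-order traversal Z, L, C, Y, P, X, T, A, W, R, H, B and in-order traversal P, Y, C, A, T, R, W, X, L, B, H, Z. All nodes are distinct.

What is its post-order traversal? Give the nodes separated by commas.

P, Y, A, R, W, T, X, C, B, H, L, Z

The first element of pre-order is the root; it splits in-order into left and right subtrees.
Root Z: left subtree has 11 nodes {P, Y, C, A, T, R, W, X, L, B, H}, right has 0 { }.
  Root L: left subtree has 8 nodes {P, Y, C, A, T, R, W, X}, right has 2 {B, H}.
    Root C: left subtree has 2 nodes {P, Y}, right has 5 {A, T, R, W, X}.
      Root Y: left subtree has 1 node {P}, right has 0 { }.
      Root X: left subtree has 4 nodes {A, T, R, W}, right has 0 { }.
        Root T: left subtree has 1 node {A}, right has 2 {R, W}.
          Root W: left subtree has 1 node {R}, right has 0 { }.
    Root H: left subtree has 1 node {B}, right has 0 { }.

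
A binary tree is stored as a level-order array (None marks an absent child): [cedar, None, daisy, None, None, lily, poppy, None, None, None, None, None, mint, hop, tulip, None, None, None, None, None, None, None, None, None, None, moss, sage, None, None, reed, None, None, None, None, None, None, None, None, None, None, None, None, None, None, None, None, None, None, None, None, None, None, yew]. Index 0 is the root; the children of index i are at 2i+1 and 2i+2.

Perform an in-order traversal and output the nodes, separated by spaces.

cedar lily moss yew mint sage daisy hop poppy reed tulip

In-order visits the left subtree, then the node, then the right subtree.
At cedar: no left child.
Visit cedar.
At cedar: go right to daisy.
  At daisy: go left to lily.
    At lily: no left child.
    Visit lily.
    At lily: go right to mint.
      At mint: go left to moss.
        At moss: no left child.
        Visit moss.
        At moss: go right to yew.
          yew is a leaf — visit yew.
      Visit mint.
      At mint: go right to sage.
        sage is a leaf — visit sage.
  Visit daisy.
  At daisy: go right to poppy.
    At poppy: go left to hop.
      hop is a leaf — visit hop.
    Visit poppy.
    At poppy: go right to tulip.
      At tulip: go left to reed.
        reed is a leaf — visit reed.
      Visit tulip.
      At tulip: no right child.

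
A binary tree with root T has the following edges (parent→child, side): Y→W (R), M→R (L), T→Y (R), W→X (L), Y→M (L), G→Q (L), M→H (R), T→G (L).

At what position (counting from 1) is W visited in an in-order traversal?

In-order visits the left subtree, then the node, then the right subtree.
At T: go left to G.
  At G: go left to Q.
    Q is a leaf — visit Q.
  Visit G.
  At G: no right child.
Visit T.
At T: go right to Y.
  At Y: go left to M.
    At M: go left to R.
      R is a leaf — visit R.
    Visit M.
    At M: go right to H.
      H is a leaf — visit H.
  Visit Y.
  At Y: go right to W.
    At W: go left to X.
      X is a leaf — visit X.
    Visit W.
    At W: no right child.
Full in-order sequence: Q, G, T, R, M, H, Y, X, W.

9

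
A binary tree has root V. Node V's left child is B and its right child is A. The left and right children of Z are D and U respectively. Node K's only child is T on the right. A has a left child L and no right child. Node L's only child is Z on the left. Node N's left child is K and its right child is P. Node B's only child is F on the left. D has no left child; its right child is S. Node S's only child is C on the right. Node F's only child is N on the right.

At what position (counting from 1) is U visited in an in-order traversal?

In-order visits the left subtree, then the node, then the right subtree.
At V: go left to B.
  At B: go left to F.
    At F: no left child.
    Visit F.
    At F: go right to N.
      At N: go left to K.
        At K: no left child.
        Visit K.
        At K: go right to T.
          T is a leaf — visit T.
      Visit N.
      At N: go right to P.
        P is a leaf — visit P.
  Visit B.
  At B: no right child.
Visit V.
At V: go right to A.
  At A: go left to L.
    At L: go left to Z.
      At Z: go left to D.
        At D: no left child.
        Visit D.
        At D: go right to S.
          At S: no left child.
          Visit S.
          At S: go right to C.
            C is a leaf — visit C.
      Visit Z.
      At Z: go right to U.
        U is a leaf — visit U.
    Visit L.
    At L: no right child.
  Visit A.
  At A: no right child.
Full in-order sequence: F, K, T, N, P, B, V, D, S, C, Z, U, L, A.

12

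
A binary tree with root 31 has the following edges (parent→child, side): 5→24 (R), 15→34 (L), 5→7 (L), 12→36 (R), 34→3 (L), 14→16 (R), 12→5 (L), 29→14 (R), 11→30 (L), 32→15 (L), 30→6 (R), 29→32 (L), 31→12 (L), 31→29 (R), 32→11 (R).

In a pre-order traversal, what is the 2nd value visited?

12

Pre-order visits the node, then its left subtree, then its right subtree.
Visit 31.
At 31: go left to 12.
  Visit 12.
  At 12: go left to 5.
    Visit 5.
    At 5: go left to 7.
      7 is a leaf — visit 7.
    At 5: go right to 24.
      24 is a leaf — visit 24.
  At 12: go right to 36.
    36 is a leaf — visit 36.
At 31: go right to 29.
  Visit 29.
  At 29: go left to 32.
    Visit 32.
    At 32: go left to 15.
      Visit 15.
      At 15: go left to 34.
        Visit 34.
        At 34: go left to 3.
          3 is a leaf — visit 3.
        At 34: no right child.
      At 15: no right child.
    At 32: go right to 11.
      Visit 11.
      At 11: go left to 30.
        Visit 30.
        At 30: no left child.
        At 30: go right to 6.
          6 is a leaf — visit 6.
      At 11: no right child.
  At 29: go right to 14.
    Visit 14.
    At 14: no left child.
    At 14: go right to 16.
      16 is a leaf — visit 16.
Full pre-order sequence: 31, 12, 5, 7, 24, 36, 29, 32, 15, 34, 3, 11, 30, 6, 14, 16.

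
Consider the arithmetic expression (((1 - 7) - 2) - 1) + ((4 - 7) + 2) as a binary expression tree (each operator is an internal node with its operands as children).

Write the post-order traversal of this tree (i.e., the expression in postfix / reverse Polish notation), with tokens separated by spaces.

1 7 - 2 - 1 - 4 7 - 2 + +

Post-order on an expression tree gives postfix notation: for each operator, emit left operand, right operand, then the operator.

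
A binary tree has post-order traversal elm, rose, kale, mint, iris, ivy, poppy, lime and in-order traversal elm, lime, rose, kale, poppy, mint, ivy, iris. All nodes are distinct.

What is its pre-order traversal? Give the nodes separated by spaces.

The last element of post-order is the root; it splits in-order into left and right subtrees.
Root lime: left subtree has 1 node {elm}, right has 6 {rose, kale, poppy, mint, ivy, iris}.
  Root poppy: left subtree has 2 nodes {rose, kale}, right has 3 {mint, ivy, iris}.
    Root kale: left subtree has 1 node {rose}, right has 0 { }.
    Root ivy: left subtree has 1 node {mint}, right has 1 {iris}.

lime elm poppy kale rose ivy mint iris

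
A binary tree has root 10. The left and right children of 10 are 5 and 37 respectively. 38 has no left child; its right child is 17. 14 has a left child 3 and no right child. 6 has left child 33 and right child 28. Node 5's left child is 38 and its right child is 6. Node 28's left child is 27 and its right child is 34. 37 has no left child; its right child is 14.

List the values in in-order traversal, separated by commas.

In-order visits the left subtree, then the node, then the right subtree.
At 10: go left to 5.
  At 5: go left to 38.
    At 38: no left child.
    Visit 38.
    At 38: go right to 17.
      17 is a leaf — visit 17.
  Visit 5.
  At 5: go right to 6.
    At 6: go left to 33.
      33 is a leaf — visit 33.
    Visit 6.
    At 6: go right to 28.
      At 28: go left to 27.
        27 is a leaf — visit 27.
      Visit 28.
      At 28: go right to 34.
        34 is a leaf — visit 34.
Visit 10.
At 10: go right to 37.
  At 37: no left child.
  Visit 37.
  At 37: go right to 14.
    At 14: go left to 3.
      3 is a leaf — visit 3.
    Visit 14.
    At 14: no right child.

38, 17, 5, 33, 6, 27, 28, 34, 10, 37, 3, 14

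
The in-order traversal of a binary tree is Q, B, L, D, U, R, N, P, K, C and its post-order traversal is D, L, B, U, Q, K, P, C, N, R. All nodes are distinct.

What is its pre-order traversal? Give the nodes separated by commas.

The last element of post-order is the root; it splits in-order into left and right subtrees.
Root R: left subtree has 5 nodes {Q, B, L, D, U}, right has 4 {N, P, K, C}.
  Root Q: left subtree has 0 nodes { }, right has 4 {B, L, D, U}.
    Root U: left subtree has 3 nodes {B, L, D}, right has 0 { }.
      Root B: left subtree has 0 nodes { }, right has 2 {L, D}.
        Root L: left subtree has 0 nodes { }, right has 1 {D}.
  Root N: left subtree has 0 nodes { }, right has 3 {P, K, C}.
    Root C: left subtree has 2 nodes {P, K}, right has 0 { }.
      Root P: left subtree has 0 nodes { }, right has 1 {K}.

R, Q, U, B, L, D, N, C, P, K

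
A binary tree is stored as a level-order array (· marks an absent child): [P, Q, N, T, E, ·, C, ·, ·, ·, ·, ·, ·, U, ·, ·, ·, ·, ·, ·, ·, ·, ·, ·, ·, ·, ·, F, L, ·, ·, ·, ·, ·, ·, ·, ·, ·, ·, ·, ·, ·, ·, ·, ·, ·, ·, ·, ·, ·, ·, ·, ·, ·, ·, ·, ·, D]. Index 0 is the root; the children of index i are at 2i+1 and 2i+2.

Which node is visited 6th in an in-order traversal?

F

In-order visits the left subtree, then the node, then the right subtree.
At P: go left to Q.
  At Q: go left to T.
    T is a leaf — visit T.
  Visit Q.
  At Q: go right to E.
    E is a leaf — visit E.
Visit P.
At P: go right to N.
  At N: no left child.
  Visit N.
  At N: go right to C.
    At C: go left to U.
      At U: go left to F.
        F is a leaf — visit F.
      Visit U.
      At U: go right to L.
        At L: go left to D.
          D is a leaf — visit D.
        Visit L.
        At L: no right child.
    Visit C.
    At C: no right child.
Full in-order sequence: T, Q, E, P, N, F, U, D, L, C.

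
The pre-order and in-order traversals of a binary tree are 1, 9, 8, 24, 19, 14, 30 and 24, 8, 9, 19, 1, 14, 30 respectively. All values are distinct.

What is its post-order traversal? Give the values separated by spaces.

24 8 19 9 30 14 1

The first element of pre-order is the root; it splits in-order into left and right subtrees.
Root 1: left subtree has 4 nodes {24, 8, 9, 19}, right has 2 {14, 30}.
  Root 9: left subtree has 2 nodes {24, 8}, right has 1 {19}.
    Root 8: left subtree has 1 node {24}, right has 0 { }.
  Root 14: left subtree has 0 nodes { }, right has 1 {30}.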